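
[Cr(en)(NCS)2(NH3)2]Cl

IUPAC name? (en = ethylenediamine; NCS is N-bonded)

The 1 chloride counter-ion carries a total charge of -1, so each complex ion is 1+.
Ligand charges: 1×ethylenediamine (neutral), 2×isothiocyanato (-1 each), 2×ammine (neutral); total -2. So Cr + (-2) = 1+, giving Cr = +3.
Ligands are named alphabetically: ammine before ethylenediamine before isothiocyanato.

diammine(ethylenediamine)diisothiocyanatochromium(III) chloride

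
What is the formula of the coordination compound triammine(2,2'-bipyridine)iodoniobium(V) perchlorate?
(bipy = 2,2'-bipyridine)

Ligands: 1 iodo (I, -1), 1 2,2'-bipyridine (bipy, neutral), 3 ammine (NH3, neutral). Ligand charge sum = -1.
With Nb in oxidation state +5, the complex ion is [Nb...]^4+.
Charge balance with perchlorate (-1) requires 1 complex ion per 4 perchlorate.

[Nb(bipy)I(NH3)3](ClO4)4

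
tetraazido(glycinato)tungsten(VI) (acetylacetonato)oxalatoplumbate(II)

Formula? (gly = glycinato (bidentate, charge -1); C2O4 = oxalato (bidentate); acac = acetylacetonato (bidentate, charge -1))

Cation [W…]: ligand charges -5, W(VI) ⇒ ion charge 1+.
Anion [Pb…]: ligand charges -3, Pb(II) ⇒ ion charge 1−.
One 1+ cation balances one 1− anion.

[W(gly)(N3)4][Pb(acac)(C2O4)]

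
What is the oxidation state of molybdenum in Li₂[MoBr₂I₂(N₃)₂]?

+4

2 lithium outside the brackets (+1 each) → the complex ion is 2−.
Ligand charges: 2×I = -2; 2×N3 = -2; 2×Br = -2; sum -6.
Mo + (-6) = 2− ⇒ Mo is +4.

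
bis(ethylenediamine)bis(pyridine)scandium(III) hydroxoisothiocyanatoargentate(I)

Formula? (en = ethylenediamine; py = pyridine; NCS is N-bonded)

Cation [Sc…]: ligand charges 0, Sc(III) ⇒ ion charge 3+.
Anion [Ag…]: ligand charges -2, Ag(I) ⇒ ion charge 1−.
One 3+ cation requires 3 of the 1− anion.

[Sc(en)2(py)2][Ag(NCS)(OH)]3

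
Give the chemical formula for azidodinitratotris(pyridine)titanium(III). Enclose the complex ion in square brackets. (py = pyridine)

Ligands: 3 pyridine (py, neutral), 2 nitrato (NO3, -1), 1 azido (N3, -1). Ligand charge sum = -3.
With Ti in oxidation state +3, the complex ion is [Ti...].

[Ti(N3)(NO3)2(py)3]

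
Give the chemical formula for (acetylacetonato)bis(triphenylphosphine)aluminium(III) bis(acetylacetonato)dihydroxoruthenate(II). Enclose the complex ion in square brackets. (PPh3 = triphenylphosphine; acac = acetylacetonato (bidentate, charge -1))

Cation [Al…]: ligand charges -1, Al(III) ⇒ ion charge 2+.
Anion [Ru…]: ligand charges -4, Ru(II) ⇒ ion charge 2−.
One 2+ cation balances one 2− anion.

[Al(acac)(PPh3)2][Ru(acac)2(OH)2]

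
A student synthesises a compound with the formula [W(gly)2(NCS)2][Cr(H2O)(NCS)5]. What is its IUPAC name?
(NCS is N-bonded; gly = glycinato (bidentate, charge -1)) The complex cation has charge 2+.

bis(glycinato)diisothiocyanatotungsten(VI) aquapentaisothiocyanatochromate(III)

Both ions are complex: the cation is named first with the plain metal name, the anion second with the -ate form; each ion's ligands are alphabetised independently.
The complex cation is given as 2+; its ligand charges sum to -4, so W = +6.
A 1:1 salt means the anion carries the equal and opposite charge, 2−.
Anion: ligand charges sum to -5; for the ion to be 2−, Cr = +3.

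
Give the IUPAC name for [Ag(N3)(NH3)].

ammineazidosilver(I)

There is no counter-ion, so the complex is neutral overall.
Ligand charges: 1×azido (-1 each), 1×ammine (neutral); total -1. So Ag + (-1) = 0, giving Ag = +1.
Ligands are named alphabetically: ammine before azido.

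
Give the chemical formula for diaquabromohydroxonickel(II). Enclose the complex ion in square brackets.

[NiBr(H2O)2(OH)]

Ligands: 1 bromo (Br, -1), 1 hydroxo (OH, -1), 2 aqua (H2O, neutral). Ligand charge sum = -2.
With Ni in oxidation state +2, the complex ion is [Ni...].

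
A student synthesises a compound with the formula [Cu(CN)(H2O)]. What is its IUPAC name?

There is no counter-ion, so the complex is neutral overall.
Ligand charges: 1×aqua (neutral), 1×cyano (-1 each); total -1. So Cu + (-1) = 0, giving Cu = +1.
Ligands are named alphabetically: aqua before cyano.

aquacyanocopper(I)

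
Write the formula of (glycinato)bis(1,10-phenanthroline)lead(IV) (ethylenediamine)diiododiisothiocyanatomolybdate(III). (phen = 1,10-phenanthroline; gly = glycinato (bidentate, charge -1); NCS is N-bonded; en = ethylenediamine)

[Pb(gly)(phen)2][Mo(en)I2(NCS)2]3

Cation [Pb…]: ligand charges -1, Pb(IV) ⇒ ion charge 3+.
Anion [Mo…]: ligand charges -4, Mo(III) ⇒ ion charge 1−.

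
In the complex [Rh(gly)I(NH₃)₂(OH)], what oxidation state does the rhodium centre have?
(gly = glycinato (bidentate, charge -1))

No counter-ion: the bracketed complex is neutral.
Ligand charges: 2×NH3 neutral; 1×I = -1; 1×OH = -1; 1×gly = -1; sum -3.
Rh + (-3) = 0 ⇒ Rh is +3.

+3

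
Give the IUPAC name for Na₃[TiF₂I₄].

The 3 sodium counter-ions carry a total charge of +3, so each complex ion is 3−.
Ligand charges: 2×fluoro (-1 each), 4×iodo (-1 each); total -6. So Ti + (-6) = 3−, giving Ti = +3.
Ligands are named alphabetically: fluoro before iodo.
The complex ion is anionic, so titanium takes the -ate form titanate(III).

sodium difluorotetraiodotitanate(III)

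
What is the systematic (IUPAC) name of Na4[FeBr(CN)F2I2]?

The 4 sodium counter-ions carry a total charge of +4, so each complex ion is 4−.
Ligand charges: 1×cyano (-1 each), 1×bromo (-1 each), 2×fluoro (-1 each), 2×iodo (-1 each); total -6. So Fe + (-6) = 4−, giving Fe = +2.
Ligands are named alphabetically: bromo before cyano before fluoro before iodo.
The complex ion is anionic, so iron takes the -ate form ferrate(II).

sodium bromocyanodifluorodiiodoferrate(II)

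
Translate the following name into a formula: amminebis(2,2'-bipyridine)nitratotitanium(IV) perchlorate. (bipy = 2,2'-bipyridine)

Ligands: 2 2,2'-bipyridine (bipy, neutral), 1 nitrato (NO3, -1), 1 ammine (NH3, neutral). Ligand charge sum = -1.
With Ti in oxidation state +4, the complex ion is [Ti...]^3+.
Charge balance with perchlorate (-1) requires 1 complex ion per 3 perchlorate.

[Ti(bipy)2(NH3)(NO3)](ClO4)3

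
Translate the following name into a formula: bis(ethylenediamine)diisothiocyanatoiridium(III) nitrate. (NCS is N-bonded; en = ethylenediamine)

[Ir(en)2(NCS)2]NO3

Ligands: 2 isothiocyanato (NCS, -1), 2 ethylenediamine (en, neutral). Ligand charge sum = -2.
With Ir in oxidation state +3, the complex ion is [Ir...]^1+.
Charge balance with nitrate (-1) requires 1 complex ion per 1 nitrate.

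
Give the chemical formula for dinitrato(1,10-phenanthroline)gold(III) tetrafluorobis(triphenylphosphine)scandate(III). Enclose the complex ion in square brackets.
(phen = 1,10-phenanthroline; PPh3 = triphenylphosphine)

[Au(NO3)2(phen)][ScF4(PPh3)2]

Cation [Au…]: ligand charges -2, Au(III) ⇒ ion charge 1+.
Anion [Sc…]: ligand charges -4, Sc(III) ⇒ ion charge 1−.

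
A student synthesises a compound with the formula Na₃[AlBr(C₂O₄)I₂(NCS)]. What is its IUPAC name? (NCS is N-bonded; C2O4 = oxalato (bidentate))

The 3 sodium counter-ions carry a total charge of +3, so each complex ion is 3−.
Ligand charges: 2×iodo (-1 each), 1×isothiocyanato (-1 each), 1×oxalato (-2 each), 1×bromo (-1 each); total -6. So Al + (-6) = 3−, giving Al = +3.
Ligands are named alphabetically: bromo before iodo before isothiocyanato before oxalato.
The complex ion is anionic, so aluminium takes the -ate form aluminate(III).

sodium bromodiiodoisothiocyanatooxalatoaluminate(III)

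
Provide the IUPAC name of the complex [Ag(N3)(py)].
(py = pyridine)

There is no counter-ion, so the complex is neutral overall.
Ligand charges: 1×azido (-1 each), 1×pyridine (neutral); total -1. So Ag + (-1) = 0, giving Ag = +1.
Ligands are named alphabetically: azido before pyridine.

azido(pyridine)silver(I)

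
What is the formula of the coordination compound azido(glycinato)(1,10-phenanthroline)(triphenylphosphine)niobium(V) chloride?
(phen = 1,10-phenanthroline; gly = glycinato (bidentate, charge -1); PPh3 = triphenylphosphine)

[Nb(gly)(N3)(phen)(PPh3)]Cl3

Ligands: 1 azido (N3, -1), 1 1,10-phenanthroline (phen, neutral), 1 glycinato (gly, -1), 1 triphenylphosphine (PPh3, neutral). Ligand charge sum = -2.
With Nb in oxidation state +5, the complex ion is [Nb...]^3+.
Charge balance with chloride (-1) requires 1 complex ion per 3 chloride.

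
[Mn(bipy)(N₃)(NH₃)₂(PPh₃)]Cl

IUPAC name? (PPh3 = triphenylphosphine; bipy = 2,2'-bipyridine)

The 1 chloride counter-ion carries a total charge of -1, so each complex ion is 1+.
Ligand charges: 1×triphenylphosphine (neutral), 2×ammine (neutral), 1×azido (-1 each), 1×2,2'-bipyridine (neutral); total -1. So Mn + (-1) = 1+, giving Mn = +2.
Ligands are named alphabetically: ammine before azido before bipyridine before triphenylphosphine.

diammineazido(2,2'-bipyridine)(triphenylphosphine)manganese(II) chloride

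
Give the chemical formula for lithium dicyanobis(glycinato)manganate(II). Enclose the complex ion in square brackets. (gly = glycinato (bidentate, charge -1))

Li2[Mn(CN)2(gly)2]

Ligands: 2 glycinato (gly, -1), 2 cyano (CN, -1). Ligand charge sum = -4.
With Mn in oxidation state +2, the complex ion is [Mn...]^2−.
Charge balance with lithium (+1) requires 1 complex ion per 2 lithium.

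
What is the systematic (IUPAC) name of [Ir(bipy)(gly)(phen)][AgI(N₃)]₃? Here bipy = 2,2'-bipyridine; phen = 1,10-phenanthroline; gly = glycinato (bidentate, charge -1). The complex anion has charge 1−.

(2,2'-bipyridine)(glycinato)(1,10-phenanthroline)iridium(IV) azidoiodoargentate(I)

Both ions are complex: the cation is named first with the plain metal name, the anion second with the -ate form; each ion's ligands are alphabetised independently.
The complex anion is given as 1−; its ligand charges sum to -2, so Ag = +1.
With 3 anions per cation, the cation must be 3×1 = 3+.
Cation: ligand charges sum to -1; for the ion to be 3+, Ir = +4.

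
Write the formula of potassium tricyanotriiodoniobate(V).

Ligands: 3 cyano (CN, -1), 3 iodo (I, -1). Ligand charge sum = -6.
Charge balance with potassium (+1) requires 1 complex ion per 1 potassium.

K[Nb(CN)3I3]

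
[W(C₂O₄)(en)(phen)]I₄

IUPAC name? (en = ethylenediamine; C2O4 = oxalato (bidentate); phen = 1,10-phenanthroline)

(ethylenediamine)oxalato(1,10-phenanthroline)tungsten(VI) iodide

The 4 iodide counter-ions carry a total charge of -4, so each complex ion is 4+.
Ligand charges: 1×ethylenediamine (neutral), 1×oxalato (-2 each), 1×1,10-phenanthroline (neutral); total -2. So W + (-2) = 4+, giving W = +6.
Ligands are named alphabetically: ethylenediamine before oxalato before phenanthroline.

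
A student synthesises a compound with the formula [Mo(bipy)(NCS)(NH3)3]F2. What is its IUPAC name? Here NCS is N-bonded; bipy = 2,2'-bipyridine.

The 2 fluoride counter-ions carry a total charge of -2, so each complex ion is 2+.
Ligand charges: 3×ammine (neutral), 1×isothiocyanato (-1 each), 1×2,2'-bipyridine (neutral); total -1. So Mo + (-1) = 2+, giving Mo = +3.
Ligands are named alphabetically: ammine before bipyridine before isothiocyanato.

triammine(2,2'-bipyridine)isothiocyanatomolybdenum(III) fluoride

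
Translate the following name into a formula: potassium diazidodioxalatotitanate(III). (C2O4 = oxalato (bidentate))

Ligands: 2 azido (N3, -1), 2 oxalato (C2O4, -2). Ligand charge sum = -6.
With Ti in oxidation state +3, the complex ion is [Ti...]^3−.
Charge balance with potassium (+1) requires 1 complex ion per 3 potassium.

K3[Ti(C2O4)2(N3)2]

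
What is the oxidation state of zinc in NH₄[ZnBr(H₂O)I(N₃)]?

+2

1 ammonium outside the brackets (+1 each) → the complex ion is 1−.
Ligand charges: 1×N3 = -1; 1×I = -1; 1×H2O neutral; 1×Br = -1; sum -3.
Zn + (-3) = 1− ⇒ Zn is +2.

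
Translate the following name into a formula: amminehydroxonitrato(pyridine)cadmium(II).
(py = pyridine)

[Cd(NH3)(NO3)(OH)(py)]

Ligands: 1 ammine (NH3, neutral), 1 nitrato (NO3, -1), 1 hydroxo (OH, -1), 1 pyridine (py, neutral). Ligand charge sum = -2.
With Cd in oxidation state +2, the complex ion is [Cd...].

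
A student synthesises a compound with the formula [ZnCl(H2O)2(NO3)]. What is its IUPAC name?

There is no counter-ion, so the complex is neutral overall.
Ligand charges: 1×nitrato (-1 each), 2×aqua (neutral), 1×chloro (-1 each); total -2. So Zn + (-2) = 0, giving Zn = +2.
Ligands are named alphabetically: aqua before chloro before nitrato.

diaquachloronitratozinc(II)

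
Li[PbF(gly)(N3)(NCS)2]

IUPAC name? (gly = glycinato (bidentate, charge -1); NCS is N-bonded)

lithium azidofluoro(glycinato)diisothiocyanatoplumbate(IV)

The 1 lithium counter-ion carries a total charge of +1, so each complex ion is 1−.
Ligand charges: 1×glycinato (-1 each), 1×fluoro (-1 each), 1×azido (-1 each), 2×isothiocyanato (-1 each); total -5. So Pb + (-5) = 1−, giving Pb = +4.
Ligands are named alphabetically: azido before fluoro before glycinato before isothiocyanato.
The complex ion is anionic, so lead takes the -ate form plumbate(IV).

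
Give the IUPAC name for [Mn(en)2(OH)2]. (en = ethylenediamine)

bis(ethylenediamine)dihydroxomanganese(II)

There is no counter-ion, so the complex is neutral overall.
Ligand charges: 2×hydroxo (-1 each), 2×ethylenediamine (neutral); total -2. So Mn + (-2) = 0, giving Mn = +2.
Ligands are named alphabetically: ethylenediamine before hydroxo.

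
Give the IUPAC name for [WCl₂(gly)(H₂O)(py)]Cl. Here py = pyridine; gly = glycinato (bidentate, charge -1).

The 1 chloride counter-ion carries a total charge of -1, so each complex ion is 1+.
Ligand charges: 2×chloro (-1 each), 1×pyridine (neutral), 1×glycinato (-1 each), 1×aqua (neutral); total -3. So W + (-3) = 1+, giving W = +4.
Ligands are named alphabetically: aqua before chloro before glycinato before pyridine.

aquadichloro(glycinato)(pyridine)tungsten(IV) chloride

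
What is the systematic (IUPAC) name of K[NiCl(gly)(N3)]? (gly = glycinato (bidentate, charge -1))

potassium azidochloro(glycinato)nickelate(II)

The 1 potassium counter-ion carries a total charge of +1, so each complex ion is 1−.
Ligand charges: 1×chloro (-1 each), 1×glycinato (-1 each), 1×azido (-1 each); total -3. So Ni + (-3) = 1−, giving Ni = +2.
Ligands are named alphabetically: azido before chloro before glycinato.
The complex ion is anionic, so nickel takes the -ate form nickelate(II).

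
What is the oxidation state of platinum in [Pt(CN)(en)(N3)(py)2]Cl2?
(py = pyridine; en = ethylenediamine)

+4

2 chloride outside the brackets (-1 each) → the complex ion is 2+.
Ligand charges: 2×py neutral; 1×en neutral; 1×CN = -1; 1×N3 = -1; sum -2.
Pt + (-2) = 2+ ⇒ Pt is +4.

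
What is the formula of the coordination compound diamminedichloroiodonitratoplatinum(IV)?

Ligands: 1 iodo (I, -1), 2 chloro (Cl, -1), 1 nitrato (NO3, -1), 2 ammine (NH3, neutral). Ligand charge sum = -4.
With Pt in oxidation state +4, the complex ion is [Pt...].

[PtCl2I(NH3)2(NO3)]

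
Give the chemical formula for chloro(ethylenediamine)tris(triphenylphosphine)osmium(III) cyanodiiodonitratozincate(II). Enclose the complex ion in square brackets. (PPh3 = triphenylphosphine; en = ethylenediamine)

Cation [Os…]: ligand charges -1, Os(III) ⇒ ion charge 2+.
Anion [Zn…]: ligand charges -4, Zn(II) ⇒ ion charge 2−.
One 2+ cation balances one 2− anion.

[OsCl(en)(PPh3)3][Zn(CN)I2(NO3)]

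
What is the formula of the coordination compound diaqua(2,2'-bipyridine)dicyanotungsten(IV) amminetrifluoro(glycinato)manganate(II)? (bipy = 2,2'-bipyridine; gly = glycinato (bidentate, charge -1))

Cation [W…]: ligand charges -2, W(IV) ⇒ ion charge 2+.
Anion [Mn…]: ligand charges -4, Mn(II) ⇒ ion charge 2−.

[W(bipy)(CN)2(H2O)2][MnF3(gly)(NH3)]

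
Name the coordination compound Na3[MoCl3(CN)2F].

The 3 sodium counter-ions carry a total charge of +3, so each complex ion is 3−.
Ligand charges: 2×cyano (-1 each), 1×fluoro (-1 each), 3×chloro (-1 each); total -6. So Mo + (-6) = 3−, giving Mo = +3.
Ligands are named alphabetically: chloro before cyano before fluoro.
The complex ion is anionic, so molybdenum takes the -ate form molybdate(III).

sodium trichlorodicyanofluoromolybdate(III)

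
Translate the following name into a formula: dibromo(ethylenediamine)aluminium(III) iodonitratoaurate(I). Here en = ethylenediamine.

[AlBr2(en)][AuI(NO3)]

Cation [Al…]: ligand charges -2, Al(III) ⇒ ion charge 1+.
Anion [Au…]: ligand charges -2, Au(I) ⇒ ion charge 1−.
One 1+ cation balances one 1− anion.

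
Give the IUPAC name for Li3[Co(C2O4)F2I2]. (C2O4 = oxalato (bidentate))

lithium difluorodiiodooxalatocobaltate(III)

The 3 lithium counter-ions carry a total charge of +3, so each complex ion is 3−.
Ligand charges: 1×oxalato (-2 each), 2×iodo (-1 each), 2×fluoro (-1 each); total -6. So Co + (-6) = 3−, giving Co = +3.
Ligands are named alphabetically: fluoro before iodo before oxalato.
The complex ion is anionic, so cobalt takes the -ate form cobaltate(III).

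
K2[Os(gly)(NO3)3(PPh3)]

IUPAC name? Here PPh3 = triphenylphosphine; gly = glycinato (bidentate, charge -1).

potassium (glycinato)trinitrato(triphenylphosphine)osmate(II)

The 2 potassium counter-ions carry a total charge of +2, so each complex ion is 2−.
Ligand charges: 3×nitrato (-1 each), 1×triphenylphosphine (neutral), 1×glycinato (-1 each); total -4. So Os + (-4) = 2−, giving Os = +2.
Ligands are named alphabetically: glycinato before nitrato before triphenylphosphine.
The complex ion is anionic, so osmium takes the -ate form osmate(II).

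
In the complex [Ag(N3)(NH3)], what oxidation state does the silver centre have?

No counter-ion: the bracketed complex is neutral.
Ligand charges: 1×N3 = -1; 1×NH3 neutral; sum -1.
Ag + (-1) = 0 ⇒ Ag is +1.

+1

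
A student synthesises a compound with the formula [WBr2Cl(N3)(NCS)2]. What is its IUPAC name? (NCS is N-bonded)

There is no counter-ion, so the complex is neutral overall.
Ligand charges: 2×isothiocyanato (-1 each), 2×bromo (-1 each), 1×azido (-1 each), 1×chloro (-1 each); total -6. So W + (-6) = 0, giving W = +6.
Ligands are named alphabetically: azido before bromo before chloro before isothiocyanato.

azidodibromochlorodiisothiocyanatotungsten(VI)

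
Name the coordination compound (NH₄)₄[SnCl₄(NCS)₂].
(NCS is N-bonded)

ammonium tetrachlorodiisothiocyanatostannate(II)

The 4 ammonium counter-ions carry a total charge of +4, so each complex ion is 4−.
Ligand charges: 2×isothiocyanato (-1 each), 4×chloro (-1 each); total -6. So Sn + (-6) = 4−, giving Sn = +2.
The complex ion is anionic, so tin takes the -ate form stannate(II).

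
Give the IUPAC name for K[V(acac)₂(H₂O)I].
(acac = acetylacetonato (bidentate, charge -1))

The 1 potassium counter-ion carries a total charge of +1, so each complex ion is 1−.
Ligand charges: 2×acetylacetonato (-1 each), 1×iodo (-1 each), 1×aqua (neutral); total -3. So V + (-3) = 1−, giving V = +2.
The complex ion is anionic, so vanadium takes the -ate form vanadate(II).

potassium bis(acetylacetonato)aquaiodovanadate(II)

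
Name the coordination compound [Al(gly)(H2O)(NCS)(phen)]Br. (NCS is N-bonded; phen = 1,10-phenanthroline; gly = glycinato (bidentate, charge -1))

The 1 bromide counter-ion carries a total charge of -1, so each complex ion is 1+.
Ligand charges: 1×isothiocyanato (-1 each), 1×1,10-phenanthroline (neutral), 1×aqua (neutral), 1×glycinato (-1 each); total -2. So Al + (-2) = 1+, giving Al = +3.
Ligands are named alphabetically: aqua before glycinato before isothiocyanato before phenanthroline.

aqua(glycinato)isothiocyanato(1,10-phenanthroline)aluminium(III) bromide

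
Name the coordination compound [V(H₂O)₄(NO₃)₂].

tetraaquadinitratovanadium(II)

There is no counter-ion, so the complex is neutral overall.
Ligand charges: 4×aqua (neutral), 2×nitrato (-1 each); total -2. So V + (-2) = 0, giving V = +2.
Ligands are named alphabetically: aqua before nitrato.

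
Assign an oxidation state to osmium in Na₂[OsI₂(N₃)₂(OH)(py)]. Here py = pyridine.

2 sodium outside the brackets (+1 each) → the complex ion is 2−.
Ligand charges: 1×py neutral; 1×OH = -1; 2×I = -2; 2×N3 = -2; sum -5.
Os + (-5) = 2− ⇒ Os is +3.

+3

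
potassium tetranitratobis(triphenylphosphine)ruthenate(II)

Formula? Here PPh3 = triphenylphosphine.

K2[Ru(NO3)4(PPh3)2]

Ligands: 4 nitrato (NO3, -1), 2 triphenylphosphine (PPh3, neutral). Ligand charge sum = -4.
With Ru in oxidation state +2, the complex ion is [Ru...]^2−.
Charge balance with potassium (+1) requires 1 complex ion per 2 potassium.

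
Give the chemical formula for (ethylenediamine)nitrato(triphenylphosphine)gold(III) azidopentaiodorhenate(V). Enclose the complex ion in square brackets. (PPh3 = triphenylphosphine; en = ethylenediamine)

Cation [Au…]: ligand charges -1, Au(III) ⇒ ion charge 2+.
Anion [Re…]: ligand charges -6, Re(V) ⇒ ion charge 1−.
One 2+ cation requires 2 of the 1− anion.

[Au(en)(NO3)(PPh3)][ReI5(N3)]2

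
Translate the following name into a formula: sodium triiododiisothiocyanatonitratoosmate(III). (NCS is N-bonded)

Na3[OsI3(NCS)2(NO3)]

Ligands: 3 iodo (I, -1), 2 isothiocyanato (NCS, -1), 1 nitrato (NO3, -1). Ligand charge sum = -6.
Charge balance with sodium (+1) requires 1 complex ion per 3 sodium.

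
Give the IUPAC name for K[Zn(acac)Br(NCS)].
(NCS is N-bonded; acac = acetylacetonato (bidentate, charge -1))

The 1 potassium counter-ion carries a total charge of +1, so each complex ion is 1−.
Ligand charges: 1×isothiocyanato (-1 each), 1×bromo (-1 each), 1×acetylacetonato (-1 each); total -3. So Zn + (-3) = 1−, giving Zn = +2.
The complex ion is anionic, so zinc takes the -ate form zincate(II).

potassium (acetylacetonato)bromoisothiocyanatozincate(II)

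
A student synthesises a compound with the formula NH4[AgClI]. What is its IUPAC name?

ammonium chloroiodoargentate(I)

The 1 ammonium counter-ion carries a total charge of +1, so each complex ion is 1−.
Ligand charges: 1×chloro (-1 each), 1×iodo (-1 each); total -2. So Ag + (-2) = 1−, giving Ag = +1.
The complex ion is anionic, so silver takes the -ate form argentate(I).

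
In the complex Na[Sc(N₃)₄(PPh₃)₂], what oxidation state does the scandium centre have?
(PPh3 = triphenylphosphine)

+3

1 sodium outside the brackets (+1 each) → the complex ion is 1−.
Ligand charges: 2×PPh3 neutral; 4×N3 = -4; sum -4.
Sc + (-4) = 1− ⇒ Sc is +3.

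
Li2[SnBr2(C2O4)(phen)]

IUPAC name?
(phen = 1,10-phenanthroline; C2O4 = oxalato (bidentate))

The 2 lithium counter-ions carry a total charge of +2, so each complex ion is 2−.
Ligand charges: 1×1,10-phenanthroline (neutral), 2×bromo (-1 each), 1×oxalato (-2 each); total -4. So Sn + (-4) = 2−, giving Sn = +2.
Ligands are named alphabetically: bromo before oxalato before phenanthroline.
The complex ion is anionic, so tin takes the -ate form stannate(II).

lithium dibromooxalato(1,10-phenanthroline)stannate(II)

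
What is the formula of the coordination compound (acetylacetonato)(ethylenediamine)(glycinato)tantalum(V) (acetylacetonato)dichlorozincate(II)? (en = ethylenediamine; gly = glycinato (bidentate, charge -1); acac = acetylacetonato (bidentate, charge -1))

[Ta(acac)(en)(gly)][Zn(acac)Cl2]3

Cation [Ta…]: ligand charges -2, Ta(V) ⇒ ion charge 3+.
Anion [Zn…]: ligand charges -3, Zn(II) ⇒ ion charge 1−.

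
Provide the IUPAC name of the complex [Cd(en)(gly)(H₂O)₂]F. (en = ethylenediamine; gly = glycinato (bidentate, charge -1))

diaqua(ethylenediamine)(glycinato)cadmium(II) fluoride

The 1 fluoride counter-ion carries a total charge of -1, so each complex ion is 1+.
Ligand charges: 2×aqua (neutral), 1×ethylenediamine (neutral), 1×glycinato (-1 each); total -1. So Cd + (-1) = 1+, giving Cd = +2.
Ligands are named alphabetically: aqua before ethylenediamine before glycinato.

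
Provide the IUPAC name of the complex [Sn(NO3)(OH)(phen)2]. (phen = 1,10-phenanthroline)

hydroxonitratobis(1,10-phenanthroline)tin(II)

There is no counter-ion, so the complex is neutral overall.
Ligand charges: 2×1,10-phenanthroline (neutral), 1×nitrato (-1 each), 1×hydroxo (-1 each); total -2. So Sn + (-2) = 0, giving Sn = +2.
Ligands are named alphabetically: hydroxo before nitrato before phenanthroline.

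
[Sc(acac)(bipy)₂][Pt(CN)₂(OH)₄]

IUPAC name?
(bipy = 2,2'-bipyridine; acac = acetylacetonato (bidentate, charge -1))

Scandium is always +3 in its complexes; the cation's ligand charges sum to -1, so the complex cation is 2+.
A 1:1 salt means the anion carries the equal and opposite charge, 2−.
Anion: ligand charges sum to -6; for the ion to be 2−, Pt = +4.

(acetylacetonato)bis(2,2'-bipyridine)scandium(III) dicyanotetrahydroxoplatinate(IV)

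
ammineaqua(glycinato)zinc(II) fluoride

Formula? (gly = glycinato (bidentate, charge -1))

Ligands: 1 glycinato (gly, -1), 1 ammine (NH3, neutral), 1 aqua (H2O, neutral). Ligand charge sum = -1.
With Zn in oxidation state +2, the complex ion is [Zn...]^1+.
Charge balance with fluoride (-1) requires 1 complex ion per 1 fluoride.

[Zn(gly)(H2O)(NH3)]F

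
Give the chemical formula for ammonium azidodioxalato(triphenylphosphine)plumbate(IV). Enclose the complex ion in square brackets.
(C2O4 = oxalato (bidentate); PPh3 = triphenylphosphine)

Ligands: 2 oxalato (C2O4, -2), 1 triphenylphosphine (PPh3, neutral), 1 azido (N3, -1). Ligand charge sum = -5.
With Pb in oxidation state +4, the complex ion is [Pb...]^1−.
Charge balance with ammonium (+1) requires 1 complex ion per 1 ammonium.

NH4[Pb(C2O4)2(N3)(PPh3)]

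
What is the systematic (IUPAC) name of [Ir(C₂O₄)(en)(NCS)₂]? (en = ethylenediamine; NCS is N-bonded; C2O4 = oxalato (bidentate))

(ethylenediamine)diisothiocyanatooxalatoiridium(IV)

There is no counter-ion, so the complex is neutral overall.
Ligand charges: 1×ethylenediamine (neutral), 2×isothiocyanato (-1 each), 1×oxalato (-2 each); total -4. So Ir + (-4) = 0, giving Ir = +4.
Ligands are named alphabetically: ethylenediamine before isothiocyanato before oxalato.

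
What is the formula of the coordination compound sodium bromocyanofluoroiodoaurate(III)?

Ligands: 1 iodo (I, -1), 1 cyano (CN, -1), 1 fluoro (F, -1), 1 bromo (Br, -1). Ligand charge sum = -4.
With Au in oxidation state +3, the complex ion is [Au...]^1−.
Charge balance with sodium (+1) requires 1 complex ion per 1 sodium.

Na[AuBr(CN)FI]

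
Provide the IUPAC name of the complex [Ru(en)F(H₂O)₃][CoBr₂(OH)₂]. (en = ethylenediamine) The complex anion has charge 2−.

The complex anion is given as 2−; its ligand charges sum to -4, so Co = +2.
A 1:1 salt means the cation carries the equal and opposite charge, 2+.
Cation: ligand charges sum to -1; for the ion to be 2+, Ru = +3.

triaqua(ethylenediamine)fluororuthenium(III) dibromodihydroxocobaltate(II)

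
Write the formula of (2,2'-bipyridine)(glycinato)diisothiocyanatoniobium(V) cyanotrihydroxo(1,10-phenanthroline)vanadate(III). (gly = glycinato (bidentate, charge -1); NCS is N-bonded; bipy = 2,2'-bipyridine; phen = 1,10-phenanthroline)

[Nb(bipy)(gly)(NCS)2][V(CN)(OH)3(phen)]2

Cation [Nb…]: ligand charges -3, Nb(V) ⇒ ion charge 2+.
Anion [V…]: ligand charges -4, V(III) ⇒ ion charge 1−.
One 2+ cation requires 2 of the 1− anion.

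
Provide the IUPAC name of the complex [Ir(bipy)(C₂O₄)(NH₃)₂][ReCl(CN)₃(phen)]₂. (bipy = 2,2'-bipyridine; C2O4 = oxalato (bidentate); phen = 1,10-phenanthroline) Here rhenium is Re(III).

diammine(2,2'-bipyridine)oxalatoiridium(IV) chlorotricyano(1,10-phenanthroline)rhenate(III)

Both ions are complex: the cation is named first with the plain metal name, the anion second with the -ate form; each ion's ligands are alphabetised independently.
Re is given as +3; the anion's ligand charges sum to -4, so the complex anion is 1−.
With 2 anions per cation, the cation must be 2×1 = 2+.
Cation: ligand charges sum to -2; for the ion to be 2+, Ir = +4.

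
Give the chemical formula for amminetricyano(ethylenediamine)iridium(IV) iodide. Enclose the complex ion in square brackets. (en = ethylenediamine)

Ligands: 1 ammine (NH3, neutral), 3 cyano (CN, -1), 1 ethylenediamine (en, neutral). Ligand charge sum = -3.
With Ir in oxidation state +4, the complex ion is [Ir...]^1+.
Charge balance with iodide (-1) requires 1 complex ion per 1 iodide.

[Ir(CN)3(en)(NH3)]I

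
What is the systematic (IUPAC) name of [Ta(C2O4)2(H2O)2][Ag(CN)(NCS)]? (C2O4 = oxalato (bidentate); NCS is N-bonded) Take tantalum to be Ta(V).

Ta is given as +5; the cation's ligand charges sum to -4, so the complex cation is 1+.
A 1:1 salt means the anion carries the equal and opposite charge, 1−.
Anion: ligand charges sum to -2; for the ion to be 1−, Ag = +1.

diaquadioxalatotantalum(V) cyanoisothiocyanatoargentate(I)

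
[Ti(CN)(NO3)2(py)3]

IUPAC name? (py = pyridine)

cyanodinitratotris(pyridine)titanium(III)

There is no counter-ion, so the complex is neutral overall.
Ligand charges: 2×nitrato (-1 each), 3×pyridine (neutral), 1×cyano (-1 each); total -3. So Ti + (-3) = 0, giving Ti = +3.
Ligands are named alphabetically: cyano before nitrato before pyridine.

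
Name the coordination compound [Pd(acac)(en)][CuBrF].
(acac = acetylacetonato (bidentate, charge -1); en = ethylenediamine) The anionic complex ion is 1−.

The complex anion is given as 1−; its ligand charges sum to -2, so Cu = +1.
A 1:1 salt means the cation carries the equal and opposite charge, 1+.
Cation: ligand charges sum to -1; for the ion to be 1+, Pd = +2.

(acetylacetonato)(ethylenediamine)palladium(II) bromofluorocuprate(I)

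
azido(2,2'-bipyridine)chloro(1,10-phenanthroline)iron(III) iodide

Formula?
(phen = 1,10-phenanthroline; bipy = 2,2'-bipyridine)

Ligands: 1 azido (N3, -1), 1 1,10-phenanthroline (phen, neutral), 1 2,2'-bipyridine (bipy, neutral), 1 chloro (Cl, -1). Ligand charge sum = -2.
Charge balance with iodide (-1) requires 1 complex ion per 1 iodide.

[Fe(bipy)Cl(N3)(phen)]I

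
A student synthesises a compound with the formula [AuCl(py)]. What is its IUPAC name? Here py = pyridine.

There is no counter-ion, so the complex is neutral overall.
Ligand charges: 1×chloro (-1 each), 1×pyridine (neutral); total -1. So Au + (-1) = 0, giving Au = +1.
Ligands are named alphabetically: chloro before pyridine.

chloro(pyridine)gold(I)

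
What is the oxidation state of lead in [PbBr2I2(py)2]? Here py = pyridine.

No counter-ion: the bracketed complex is neutral.
Ligand charges: 2×Br = -2; 2×I = -2; 2×py neutral; sum -4.
Pb + (-4) = 0 ⇒ Pb is +4.

+4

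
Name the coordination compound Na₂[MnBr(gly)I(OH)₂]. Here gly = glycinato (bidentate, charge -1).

sodium bromo(glycinato)dihydroxoiodomanganate(III)

The 2 sodium counter-ions carry a total charge of +2, so each complex ion is 2−.
Ligand charges: 2×hydroxo (-1 each), 1×bromo (-1 each), 1×iodo (-1 each), 1×glycinato (-1 each); total -5. So Mn + (-5) = 2−, giving Mn = +3.
Ligands are named alphabetically: bromo before glycinato before hydroxo before iodo.
The complex ion is anionic, so manganese takes the -ate form manganate(III).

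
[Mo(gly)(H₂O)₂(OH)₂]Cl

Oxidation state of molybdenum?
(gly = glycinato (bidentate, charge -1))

1 chloride outside the brackets (-1 each) → the complex ion is 1+.
Ligand charges: 1×gly = -1; 2×OH = -2; 2×H2O neutral; sum -3.
Mo + (-3) = 1+ ⇒ Mo is +4.

+4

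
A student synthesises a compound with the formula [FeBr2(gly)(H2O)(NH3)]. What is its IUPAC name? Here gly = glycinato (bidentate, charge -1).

There is no counter-ion, so the complex is neutral overall.
Ligand charges: 1×aqua (neutral), 1×ammine (neutral), 2×bromo (-1 each), 1×glycinato (-1 each); total -3. So Fe + (-3) = 0, giving Fe = +3.
Ligands are named alphabetically: ammine before aqua before bromo before glycinato.

ammineaquadibromo(glycinato)iron(III)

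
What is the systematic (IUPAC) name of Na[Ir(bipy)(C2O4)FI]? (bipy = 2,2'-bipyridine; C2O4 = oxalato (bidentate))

The 1 sodium counter-ion carries a total charge of +1, so each complex ion is 1−.
Ligand charges: 1×2,2'-bipyridine (neutral), 1×iodo (-1 each), 1×oxalato (-2 each), 1×fluoro (-1 each); total -4. So Ir + (-4) = 1−, giving Ir = +3.
The complex ion is anionic, so iridium takes the -ate form iridate(III).

sodium (2,2'-bipyridine)fluoroiodooxalatoiridate(III)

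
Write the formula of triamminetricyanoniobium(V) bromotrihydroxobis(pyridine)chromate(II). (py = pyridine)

[Nb(CN)3(NH3)3][CrBr(OH)3(py)2]

Cation [Nb…]: ligand charges -3, Nb(V) ⇒ ion charge 2+.
Anion [Cr…]: ligand charges -4, Cr(II) ⇒ ion charge 2−.
One 2+ cation balances one 2− anion.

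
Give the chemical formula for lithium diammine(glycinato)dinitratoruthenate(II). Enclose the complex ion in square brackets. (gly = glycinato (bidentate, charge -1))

Li[Ru(gly)(NH3)2(NO3)2]

Ligands: 2 ammine (NH3, neutral), 1 glycinato (gly, -1), 2 nitrato (NO3, -1). Ligand charge sum = -3.
Charge balance with lithium (+1) requires 1 complex ion per 1 lithium.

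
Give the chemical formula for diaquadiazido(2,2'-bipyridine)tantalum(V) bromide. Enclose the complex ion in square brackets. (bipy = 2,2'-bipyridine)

Ligands: 2 azido (N3, -1), 2 aqua (H2O, neutral), 1 2,2'-bipyridine (bipy, neutral). Ligand charge sum = -2.
Charge balance with bromide (-1) requires 1 complex ion per 3 bromide.

[Ta(bipy)(H2O)2(N3)2]Br3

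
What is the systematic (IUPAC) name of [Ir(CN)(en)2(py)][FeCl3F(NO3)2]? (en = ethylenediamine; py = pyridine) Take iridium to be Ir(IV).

Ir is given as +4; the cation's ligand charges sum to -1, so the complex cation is 3+.
A 1:1 salt means the anion carries the equal and opposite charge, 3−.
Anion: ligand charges sum to -6; for the ion to be 3−, Fe = +3.

cyanobis(ethylenediamine)(pyridine)iridium(IV) trichlorofluorodinitratoferrate(III)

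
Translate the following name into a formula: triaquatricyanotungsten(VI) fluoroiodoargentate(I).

Cation [W…]: ligand charges -3, W(VI) ⇒ ion charge 3+.
Anion [Ag…]: ligand charges -2, Ag(I) ⇒ ion charge 1−.
One 3+ cation requires 3 of the 1− anion.

[W(CN)3(H2O)3][AgFI]3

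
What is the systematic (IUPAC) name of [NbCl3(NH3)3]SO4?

triamminetrichloroniobium(V) sulfate

The 1 sulfate counter-ion carries a total charge of -2, so each complex ion is 2+.
Ligand charges: 3×chloro (-1 each), 3×ammine (neutral); total -3. So Nb + (-3) = 2+, giving Nb = +5.
Ligands are named alphabetically: ammine before chloro.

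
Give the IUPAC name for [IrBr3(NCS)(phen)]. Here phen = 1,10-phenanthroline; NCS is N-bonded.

There is no counter-ion, so the complex is neutral overall.
Ligand charges: 1×1,10-phenanthroline (neutral), 3×bromo (-1 each), 1×isothiocyanato (-1 each); total -4. So Ir + (-4) = 0, giving Ir = +4.
Ligands are named alphabetically: bromo before isothiocyanato before phenanthroline.

tribromoisothiocyanato(1,10-phenanthroline)iridium(IV)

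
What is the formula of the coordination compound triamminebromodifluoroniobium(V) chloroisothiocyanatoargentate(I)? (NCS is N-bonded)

[NbBrF2(NH3)3][AgCl(NCS)]2

Cation [Nb…]: ligand charges -3, Nb(V) ⇒ ion charge 2+.
Anion [Ag…]: ligand charges -2, Ag(I) ⇒ ion charge 1−.
One 2+ cation requires 2 of the 1− anion.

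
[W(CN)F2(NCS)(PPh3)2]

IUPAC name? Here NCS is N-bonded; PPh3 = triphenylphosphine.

cyanodifluoroisothiocyanatobis(triphenylphosphine)tungsten(IV)

There is no counter-ion, so the complex is neutral overall.
Ligand charges: 1×isothiocyanato (-1 each), 2×fluoro (-1 each), 1×cyano (-1 each), 2×triphenylphosphine (neutral); total -4. So W + (-4) = 0, giving W = +4.
Ligands are named alphabetically: cyano before fluoro before isothiocyanato before triphenylphosphine.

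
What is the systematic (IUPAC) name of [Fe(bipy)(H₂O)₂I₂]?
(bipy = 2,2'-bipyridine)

There is no counter-ion, so the complex is neutral overall.
Ligand charges: 2×iodo (-1 each), 2×aqua (neutral), 1×2,2'-bipyridine (neutral); total -2. So Fe + (-2) = 0, giving Fe = +2.
Ligands are named alphabetically: aqua before bipyridine before iodo.

diaqua(2,2'-bipyridine)diiodoiron(II)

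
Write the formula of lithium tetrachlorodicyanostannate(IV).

Li2[SnCl4(CN)2]

Ligands: 4 chloro (Cl, -1), 2 cyano (CN, -1). Ligand charge sum = -6.
Charge balance with lithium (+1) requires 1 complex ion per 2 lithium.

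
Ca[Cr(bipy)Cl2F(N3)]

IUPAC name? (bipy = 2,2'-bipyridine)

calcium azido(2,2'-bipyridine)dichlorofluorochromate(II)

The 1 calcium counter-ion carries a total charge of +2, so each complex ion is 2−.
Ligand charges: 1×azido (-1 each), 1×fluoro (-1 each), 1×2,2'-bipyridine (neutral), 2×chloro (-1 each); total -4. So Cr + (-4) = 2−, giving Cr = +2.
Ligands are named alphabetically: azido before bipyridine before chloro before fluoro.
The complex ion is anionic, so chromium takes the -ate form chromate(II).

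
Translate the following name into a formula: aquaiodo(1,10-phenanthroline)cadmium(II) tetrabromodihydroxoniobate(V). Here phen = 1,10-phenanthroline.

Cation [Cd…]: ligand charges -1, Cd(II) ⇒ ion charge 1+.
Anion [Nb…]: ligand charges -6, Nb(V) ⇒ ion charge 1−.
One 1+ cation balances one 1− anion.

[Cd(H2O)I(phen)][NbBr4(OH)2]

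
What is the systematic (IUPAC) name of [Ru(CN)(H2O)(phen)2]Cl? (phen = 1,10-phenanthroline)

aquacyanobis(1,10-phenanthroline)ruthenium(II) chloride

The 1 chloride counter-ion carries a total charge of -1, so each complex ion is 1+.
Ligand charges: 2×1,10-phenanthroline (neutral), 1×cyano (-1 each), 1×aqua (neutral); total -1. So Ru + (-1) = 1+, giving Ru = +2.
Ligands are named alphabetically: aqua before cyano before phenanthroline.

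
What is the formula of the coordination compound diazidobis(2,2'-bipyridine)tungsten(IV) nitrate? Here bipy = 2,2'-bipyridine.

[W(bipy)2(N3)2](NO3)2

Ligands: 2 2,2'-bipyridine (bipy, neutral), 2 azido (N3, -1). Ligand charge sum = -2.
Charge balance with nitrate (-1) requires 1 complex ion per 2 nitrate.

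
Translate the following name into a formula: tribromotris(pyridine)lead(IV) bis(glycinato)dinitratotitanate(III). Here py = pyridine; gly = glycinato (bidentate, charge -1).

Cation [Pb…]: ligand charges -3, Pb(IV) ⇒ ion charge 1+.
Anion [Ti…]: ligand charges -4, Ti(III) ⇒ ion charge 1−.
One 1+ cation balances one 1− anion.

[PbBr3(py)3][Ti(gly)2(NO3)2]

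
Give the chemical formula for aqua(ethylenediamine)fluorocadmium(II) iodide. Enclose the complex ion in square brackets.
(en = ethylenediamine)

[Cd(en)F(H2O)]I

Ligands: 1 ethylenediamine (en, neutral), 1 fluoro (F, -1), 1 aqua (H2O, neutral). Ligand charge sum = -1.
With Cd in oxidation state +2, the complex ion is [Cd...]^1+.
Charge balance with iodide (-1) requires 1 complex ion per 1 iodide.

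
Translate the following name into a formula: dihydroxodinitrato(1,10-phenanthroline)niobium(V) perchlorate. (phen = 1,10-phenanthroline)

[Nb(NO3)2(OH)2(phen)]ClO4

Ligands: 2 hydroxo (OH, -1), 2 nitrato (NO3, -1), 1 1,10-phenanthroline (phen, neutral). Ligand charge sum = -4.
With Nb in oxidation state +5, the complex ion is [Nb...]^1+.
Charge balance with perchlorate (-1) requires 1 complex ion per 1 perchlorate.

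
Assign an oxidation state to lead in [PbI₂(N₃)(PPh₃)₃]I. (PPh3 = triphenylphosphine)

+4

1 iodide outside the brackets (-1 each) → the complex ion is 1+.
Ligand charges: 3×PPh3 neutral; 2×I = -2; 1×N3 = -1; sum -3.
Pb + (-3) = 1+ ⇒ Pb is +4.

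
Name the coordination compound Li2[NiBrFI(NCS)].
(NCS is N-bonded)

The 2 lithium counter-ions carry a total charge of +2, so each complex ion is 2−.
Ligand charges: 1×fluoro (-1 each), 1×iodo (-1 each), 1×isothiocyanato (-1 each), 1×bromo (-1 each); total -4. So Ni + (-4) = 2−, giving Ni = +2.
Ligands are named alphabetically: bromo before fluoro before iodo before isothiocyanato.
The complex ion is anionic, so nickel takes the -ate form nickelate(II).

lithium bromofluoroiodoisothiocyanatonickelate(II)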